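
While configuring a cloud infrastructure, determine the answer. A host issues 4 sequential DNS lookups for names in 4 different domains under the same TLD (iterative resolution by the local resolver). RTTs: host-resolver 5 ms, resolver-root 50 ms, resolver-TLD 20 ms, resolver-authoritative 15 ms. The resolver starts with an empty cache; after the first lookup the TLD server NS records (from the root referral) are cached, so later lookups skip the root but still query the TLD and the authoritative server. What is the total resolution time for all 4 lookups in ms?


Lookup 1 (cold cache): local + root + TLD + auth = 5 + 50 + 20 + 15 = 90 ms
Lookups 2..4 (TLD NS cached -> skip root; new domain -> still ask TLD and auth): local + TLD + auth = 5 + 20 + 15 = 40 ms each
Remaining 3 lookups: 3 * 40 = 120 ms
Total = 90 + 120 = 210 ms

210


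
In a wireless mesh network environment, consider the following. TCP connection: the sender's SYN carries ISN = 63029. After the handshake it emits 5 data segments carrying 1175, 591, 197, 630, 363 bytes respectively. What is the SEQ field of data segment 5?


The SYN occupies sequence number ISN = 63029, so the first data byte is ISN + 1 = 63030.
SEQ of data segment i = (ISN + 1) + sum of payload sizes of segments 1..i-1.
Segment 1: SEQ = 63030, payload = 1175 bytes
Segment 2: SEQ = 64205, payload = 591 bytes
Segment 3: SEQ = 64796, payload = 197 bytes
Segment 4: SEQ = 64993, payload = 630 bytes
Segment 5: SEQ = 65623, payload = 363 bytes
SEQ of segment 5 = 63030 + 1175 + 591 + 197 + 630 = 65623

65623


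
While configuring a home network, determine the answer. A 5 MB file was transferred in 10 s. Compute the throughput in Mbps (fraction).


Given: file = 5 MB, time = 10 s
File in Mb = 5 * 8 = 40 Mb
Throughput = 40 / 10 Mbps
Throughput = 4 Mbps

4


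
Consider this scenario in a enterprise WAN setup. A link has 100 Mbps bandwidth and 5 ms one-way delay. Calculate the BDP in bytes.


Given: bandwidth = 100 Mbps, delay = 5 ms
BDP in bits = 100 * 10^6 * 5 / 1000
BDP in bits = 500000
BDP in bytes = 500000 / 8 = 62500

62500


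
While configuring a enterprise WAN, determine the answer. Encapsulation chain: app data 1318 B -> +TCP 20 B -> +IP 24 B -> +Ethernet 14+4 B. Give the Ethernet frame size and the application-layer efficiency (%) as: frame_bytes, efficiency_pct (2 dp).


TCP segment = 1318 + 20 = 1338 B
IP packet = 1338 + 24 = 1362 B
Ethernet frame = 1362 + 14 + 4 = 1380 B
Efficiency = app / frame = 1318 / 1380 = 0.955072 = 95.5072% -> 95.51% (2 dp)

1380, 95.51


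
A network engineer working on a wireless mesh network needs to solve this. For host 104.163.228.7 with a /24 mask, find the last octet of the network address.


Given: IP = 104.163.228.7, prefix = /24
Subnet mask = 255.255.255.0
Last octet of IP: 7
Last octet of mask: 0
Network last octet = 7 AND 0 = 0

0


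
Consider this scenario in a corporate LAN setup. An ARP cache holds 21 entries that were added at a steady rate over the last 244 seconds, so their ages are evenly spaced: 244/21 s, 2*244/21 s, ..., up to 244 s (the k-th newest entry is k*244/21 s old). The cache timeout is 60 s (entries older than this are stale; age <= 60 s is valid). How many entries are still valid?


Ages are k * 244/21 s for k = 1..21 (spacing = 11.6190 s).
Entry k is valid iff k * 244/21 <= 60 iff k <= 21 * 60 / 244 = 5.1639
n_valid = floor(5.1639) = 5
(n_stale = 21 - 5 = 16)

5


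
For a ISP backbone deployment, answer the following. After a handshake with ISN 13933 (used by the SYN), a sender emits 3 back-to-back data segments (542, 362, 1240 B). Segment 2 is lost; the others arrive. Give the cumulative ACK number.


SYN uses sequence number 13933; first data byte = ISN + 1 = 13934.
Segment 1: SEQ = 13934, len = 542 B, covers [13934, 14475]
Segment 2: SEQ = 14476, len = 362 B, covers [14476, 14837] [LOST]
Segment 3: SEQ = 14838, len = 1240 B, covers [14838, 16077]
In-order data received: bytes [13934, 14475] (segments 1..1).
Segment 2 missing -> gap begins at byte 14476; later segments buffered out of order.
Cumulative ACK = next expected in-order byte = 13934 + 542 = 14476

14476


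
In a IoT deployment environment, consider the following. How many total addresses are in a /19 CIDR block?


Given: CIDR prefix /19
Host bits = 32 - 19 = 13
Total addresses = 2^13 = 8192

8192


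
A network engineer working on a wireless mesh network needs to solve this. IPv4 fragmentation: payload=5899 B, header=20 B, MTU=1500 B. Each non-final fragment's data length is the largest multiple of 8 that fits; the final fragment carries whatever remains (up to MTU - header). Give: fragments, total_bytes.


Max data per non-final fragment = floor((MTU - header)/8)*8 = floor((1500 - 20)/8)*8 = floor(1480/8)*8 = 1480 B
Final fragment needs no 8-byte alignment: it can carry up to MTU - header = 1480 B
Non-final fragments needed = ceil((payload - 1480) / 1480) = ceil(4419/1480) = ceil(2.9858) = 3
Number of fragments = 3 + 1 = 4
Fragment sizes (data): 3 * 1480 B + 1459 B (last, 1459 <= 1480 OK)
Total bytes sent = payload + n_frags * header = 5899 + 4*20 = 5899 + 80 = 5979 B

4, 5979


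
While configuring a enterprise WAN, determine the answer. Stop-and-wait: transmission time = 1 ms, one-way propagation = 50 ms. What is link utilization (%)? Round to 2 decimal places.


Given: Ttrans = 1 ms, Tprop = 50 ms
RTT = 2 * Tprop = 2 * 50 = 100 ms
U = Ttrans / (Ttrans + RTT)
U = 1 / (1 + 100)
U = 1 / 101 = 0.009901
U% = 0.99%

0.99


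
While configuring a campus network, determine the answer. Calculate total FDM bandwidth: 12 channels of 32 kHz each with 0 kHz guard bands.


Given: 12 channels, 32 kHz each, guard = 0 kHz
Channel bandwidth = 12 * 32 = 384 kHz
Guard bands = 11 gaps * 0 kHz = 0 kHz
Total = 384 + 0 = 384 kHz

384


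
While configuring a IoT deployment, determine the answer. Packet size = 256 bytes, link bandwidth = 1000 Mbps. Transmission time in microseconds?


Given: packet = 256 bytes, bandwidth = 1000 Mbps
Packet in bits = 256 * 8 = 2048 bits
Bandwidth = 1000 * 10^6 = 1000000000 bps
Time = 2048 / 1000000000 seconds
Time in us = 2048 * 10^6 / 1000000000 = 2.048

2.048


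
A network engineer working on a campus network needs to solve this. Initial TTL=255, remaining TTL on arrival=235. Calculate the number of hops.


Given: initial TTL = 255, received TTL = 235
Hops = initial TTL - received TTL
Hops = 255 - 235 = 20

20


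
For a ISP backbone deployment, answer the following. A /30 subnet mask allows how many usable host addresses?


Given: subnet mask /30
Host bits = 32 - 30 = 2
Total addresses = 2^2 = 4
Usable hosts = 4 - 2 (network + broadcast) = 2

2


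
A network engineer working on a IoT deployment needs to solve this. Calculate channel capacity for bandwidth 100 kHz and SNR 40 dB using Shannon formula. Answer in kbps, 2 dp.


Given: B = 100 kHz, SNR = 40 dB
SNR linear = 10^(40/10) = 10000
1 + SNR = 10001
log2(10001) = 13.2878566418
C = 100 * 1000 * 13.2878566418 = 1328785.6642 bps
C = 1328.785664 kbps -> 1328.79 kbps (2 dp)

1328.79


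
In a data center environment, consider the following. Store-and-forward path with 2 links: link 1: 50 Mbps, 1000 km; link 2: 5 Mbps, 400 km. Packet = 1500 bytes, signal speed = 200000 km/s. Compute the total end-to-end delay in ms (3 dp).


Packet = 1500 bytes = 12000 bits. Store-and-forward: sum (t_trans + t_prop) per link.
Link 1: t_trans = 12000/(50*10^6) s = 0.2400 ms; t_prop = 1000/200000 s = 5.0000 ms; subtotal = 5.2400 ms
Link 2: t_trans = 12000/(5*10^6) s = 2.4000 ms; t_prop = 400/200000 s = 2.0000 ms; subtotal = 4.4000 ms
End-to-end = 5.2400 + 4.4000 = 9.6400 ms -> 9.640 ms (3 dp)

9.640


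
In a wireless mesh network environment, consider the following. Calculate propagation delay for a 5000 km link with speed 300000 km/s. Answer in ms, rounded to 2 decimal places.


Given: distance = 5000 km, speed = 300000 km/s
Delay = distance / speed = 5000 / 300000 seconds
Delay in ms = 5000 * 1000 / 300000
Delay = 16.6667 ms
Rounded to 2 dp = 16.67 ms

16.67


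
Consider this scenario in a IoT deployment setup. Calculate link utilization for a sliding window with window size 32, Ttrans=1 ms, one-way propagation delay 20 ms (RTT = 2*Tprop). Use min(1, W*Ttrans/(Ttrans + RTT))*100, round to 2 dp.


Given: W = 32, Ttrans = 1 ms, RTT = 40 ms (= 2 * Tprop, Tprop = 20 ms)
Cycle time = Ttrans + RTT = 1 + 40 = 41 ms (first packet sent until its ACK returns)
W * Ttrans = 32 * 1 = 32 ms of sending per cycle
W * Ttrans / (Ttrans + RTT) = 32 / 41 = 0.780488
U = min(1, 0.780488) = 0.780488
U% = 78.05%

78.05


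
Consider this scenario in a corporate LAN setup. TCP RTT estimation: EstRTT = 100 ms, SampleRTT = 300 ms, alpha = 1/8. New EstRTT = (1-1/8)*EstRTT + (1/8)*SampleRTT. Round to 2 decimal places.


Given: EstRTT = 100 ms, SampleRTT = 300 ms, alpha = 1/8
New EstRTT = (1 - alpha) * EstRTT + alpha * SampleRTT
(7/8) * 100 = 87.5
(1/8) * 300 = 37.5
New EstRTT = 87.5 + 37.5 = 125 ms -> 125.00 ms (2 dp)

125.00


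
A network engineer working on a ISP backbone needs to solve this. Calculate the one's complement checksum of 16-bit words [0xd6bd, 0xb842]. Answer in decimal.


Given words: [0xd6bd, 0xb842]
Step 1: Sum all words
Raw sum = 54973 + 47170 = 102143
Step 2: Fold carry: (36607 + 1) = 36608
One's complement = ~36608 & 0xFFFF = 28927

28927


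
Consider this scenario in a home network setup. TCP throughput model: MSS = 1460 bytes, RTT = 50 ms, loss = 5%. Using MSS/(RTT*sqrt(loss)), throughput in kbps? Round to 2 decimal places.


Given: MSS = 1460 bytes, RTT = 50 ms, loss = 5%
RTT in seconds = 50 / 1000 = 0.05
Loss rate = 5% = 0.05
sqrt(loss) = sqrt(0.05) = 0.223606797750
Throughput (bytes/s) = 1460 / (0.05 * 0.223606797750) = 130586.3699
Throughput (kbps) = 130586.3699 * 8 / 1000 = 1044.690959 -> 1044.69 kbps (2 dp)

1044.69


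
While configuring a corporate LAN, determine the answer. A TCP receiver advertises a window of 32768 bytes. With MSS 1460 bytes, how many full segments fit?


Given: RWND = 32768 bytes, MSS = 1460 bytes
Full segments = floor(RWND / MSS)
Full segments = floor(32768 / 1460)
Full segments = floor(22.4438) = 22

22


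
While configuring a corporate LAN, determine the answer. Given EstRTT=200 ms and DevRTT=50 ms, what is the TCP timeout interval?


Given: EstRTT = 200 ms, DevRTT = 50 ms
Timeout = EstRTT + 4 * DevRTT
4 * DevRTT = 4 * 50 = 200
Timeout = 200 + 200 = 400 ms

400


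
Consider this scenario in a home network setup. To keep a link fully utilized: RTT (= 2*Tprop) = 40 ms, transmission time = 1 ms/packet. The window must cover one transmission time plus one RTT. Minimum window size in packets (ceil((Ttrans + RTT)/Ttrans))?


Given: Ttrans = 1 ms, RTT = 40 ms (= 2 * Tprop, Tprop = 20 ms)
Time until first ACK returns = Ttrans + RTT = 1 + 40 = 41 ms
Need W * Ttrans >= Ttrans + RTT  ->  W >= (Ttrans + RTT) / Ttrans
(Ttrans + RTT) / Ttrans = 41 / 1 = 41
W_min = ceil(41) = 41

41


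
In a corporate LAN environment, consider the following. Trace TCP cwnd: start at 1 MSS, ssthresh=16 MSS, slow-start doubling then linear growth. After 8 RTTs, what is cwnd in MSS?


RTT 0: cwnd = 1 MSS (initial)
RTT 1: cwnd = 2 MSS (slow start, doubled)
RTT 2: cwnd = 4 MSS (slow start, doubled)
RTT 3: cwnd = 8 MSS (slow start, doubled)
RTT 4: cwnd = 16 MSS (slow start, doubled)
RTT 5: cwnd = 17 MSS (congestion avoidance, +1)
RTT 6: cwnd = 18 MSS (congestion avoidance, +1)
RTT 7: cwnd = 19 MSS (congestion avoidance, +1)
RTT 8: cwnd = 20 MSS (congestion avoidance, +1)

20


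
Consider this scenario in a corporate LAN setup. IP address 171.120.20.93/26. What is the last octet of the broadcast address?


Given: IP = 171.120.20.93, prefix = /26
Host bits = 32 - 26 = 6
Network last octet = 93 AND mask = 64
Host part size = 2^6 - 1 = 63
Broadcast last octet = 64 OR 63 = 127

127


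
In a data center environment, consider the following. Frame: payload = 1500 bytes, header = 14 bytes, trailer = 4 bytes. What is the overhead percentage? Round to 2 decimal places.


Given: payload = 1500 B, header = 14 B, trailer = 4 B
Overhead bytes = header + trailer = 14 + 4 = 18
Total frame = payload + overhead = 1500 + 18 = 1518
Overhead % = 18 / 1518 * 100 = 1.1858% -> 1.19% (2 dp)

1.19


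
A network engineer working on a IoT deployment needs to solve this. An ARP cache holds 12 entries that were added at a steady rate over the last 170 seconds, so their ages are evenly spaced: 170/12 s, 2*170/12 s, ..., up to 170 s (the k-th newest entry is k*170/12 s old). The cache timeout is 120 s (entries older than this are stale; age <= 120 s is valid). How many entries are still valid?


Ages are k * 170/12 s for k = 1..12 (spacing = 14.1667 s).
Entry k is valid iff k * 170/12 <= 120 iff k <= 12 * 120 / 170 = 8.4706
n_valid = floor(8.4706) = 8
(n_stale = 12 - 8 = 4)

8


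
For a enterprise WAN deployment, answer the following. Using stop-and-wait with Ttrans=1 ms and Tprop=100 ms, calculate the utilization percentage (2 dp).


Given: Ttrans = 1 ms, Tprop = 100 ms
RTT = 2 * Tprop = 2 * 100 = 200 ms
U = Ttrans / (Ttrans + RTT)
U = 1 / (1 + 200)
U = 1 / 201 = 0.004975
U% = 0.50%

0.50


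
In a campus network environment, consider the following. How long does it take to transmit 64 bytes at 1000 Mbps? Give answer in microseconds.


Given: packet = 64 bytes, bandwidth = 1000 Mbps
Packet in bits = 64 * 8 = 512 bits
Bandwidth = 1000 * 10^6 = 1000000000 bps
Time = 512 / 1000000000 seconds
Time in us = 512 * 10^6 / 1000000000 = 0.512

0.512


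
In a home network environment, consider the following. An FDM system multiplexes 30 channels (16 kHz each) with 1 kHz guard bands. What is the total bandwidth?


Given: 30 channels, 16 kHz each, guard = 1 kHz
Channel bandwidth = 30 * 16 = 480 kHz
Guard bands = 29 gaps * 1 kHz = 29 kHz
Total = 480 + 29 = 509 kHz

509


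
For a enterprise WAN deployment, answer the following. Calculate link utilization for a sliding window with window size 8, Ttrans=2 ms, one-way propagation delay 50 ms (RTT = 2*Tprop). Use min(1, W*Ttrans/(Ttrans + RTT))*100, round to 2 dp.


Given: W = 8, Ttrans = 2 ms, RTT = 100 ms (= 2 * Tprop, Tprop = 50 ms)
Cycle time = Ttrans + RTT = 2 + 100 = 102 ms (first packet sent until its ACK returns)
W * Ttrans = 8 * 2 = 16 ms of sending per cycle
W * Ttrans / (Ttrans + RTT) = 16 / 102 = 0.156863
U = min(1, 0.156863) = 0.156863
U% = 15.69%

15.69


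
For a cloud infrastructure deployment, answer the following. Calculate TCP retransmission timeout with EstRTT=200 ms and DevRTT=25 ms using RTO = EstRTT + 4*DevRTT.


Given: EstRTT = 200 ms, DevRTT = 25 ms
Timeout = EstRTT + 4 * DevRTT
4 * DevRTT = 4 * 25 = 100
Timeout = 200 + 100 = 300 ms

300


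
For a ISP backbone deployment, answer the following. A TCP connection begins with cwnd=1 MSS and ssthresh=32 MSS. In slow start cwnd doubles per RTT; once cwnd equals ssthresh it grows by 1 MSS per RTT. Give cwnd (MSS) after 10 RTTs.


RTT 0: cwnd = 1 MSS (initial)
RTT 1: cwnd = 2 MSS (slow start, doubled)
RTT 2: cwnd = 4 MSS (slow start, doubled)
RTT 3: cwnd = 8 MSS (slow start, doubled)
RTT 4: cwnd = 16 MSS (slow start, doubled)
RTT 5: cwnd = 32 MSS (slow start, doubled)
RTT 6: cwnd = 33 MSS (congestion avoidance, +1)
RTT 7: cwnd = 34 MSS (congestion avoidance, +1)
RTT 8: cwnd = 35 MSS (congestion avoidance, +1)
RTT 9: cwnd = 36 MSS (congestion avoidance, +1)
RTT 10: cwnd = 37 MSS (congestion avoidance, +1)

37


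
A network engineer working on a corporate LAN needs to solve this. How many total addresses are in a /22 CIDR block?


Given: CIDR prefix /22
Host bits = 32 - 22 = 10
Total addresses = 2^10 = 1024

1024


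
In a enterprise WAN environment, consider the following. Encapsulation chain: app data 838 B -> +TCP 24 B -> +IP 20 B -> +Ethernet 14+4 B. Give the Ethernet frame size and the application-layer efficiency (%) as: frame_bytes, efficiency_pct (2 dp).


TCP segment = 838 + 24 = 862 B
IP packet = 862 + 20 = 882 B
Ethernet frame = 882 + 14 + 4 = 900 B
Efficiency = app / frame = 838 / 900 = 0.931111 = 93.1111% -> 93.11% (2 dp)

900, 93.11


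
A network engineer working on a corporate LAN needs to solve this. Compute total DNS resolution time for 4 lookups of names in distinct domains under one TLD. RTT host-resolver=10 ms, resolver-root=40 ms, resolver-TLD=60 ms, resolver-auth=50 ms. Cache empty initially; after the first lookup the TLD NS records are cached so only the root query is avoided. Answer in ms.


Lookup 1 (cold cache): local + root + TLD + auth = 10 + 40 + 60 + 50 = 160 ms
Lookups 2..4 (TLD NS cached -> skip root; new domain -> still ask TLD and auth): local + TLD + auth = 10 + 60 + 50 = 120 ms each
Remaining 3 lookups: 3 * 120 = 360 ms
Total = 160 + 360 = 520 ms

520


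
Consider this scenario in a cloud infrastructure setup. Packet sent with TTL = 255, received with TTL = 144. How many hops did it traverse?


Given: initial TTL = 255, received TTL = 144
Hops = initial TTL - received TTL
Hops = 255 - 144 = 111

111


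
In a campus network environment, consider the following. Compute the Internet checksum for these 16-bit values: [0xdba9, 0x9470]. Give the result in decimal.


Given words: [0xdba9, 0x9470]
Step 1: Sum all words
Raw sum = 56233 + 38000 = 94233
Step 2: Fold carry: (28697 + 1) = 28698
One's complement = ~28698 & 0xFFFF = 36837

36837


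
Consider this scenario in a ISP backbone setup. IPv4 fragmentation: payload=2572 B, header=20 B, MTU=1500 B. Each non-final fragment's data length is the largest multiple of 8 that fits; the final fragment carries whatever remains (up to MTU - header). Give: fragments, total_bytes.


Max data per non-final fragment = floor((MTU - header)/8)*8 = floor((1500 - 20)/8)*8 = floor(1480/8)*8 = 1480 B
Final fragment needs no 8-byte alignment: it can carry up to MTU - header = 1480 B
Non-final fragments needed = ceil((payload - 1480) / 1480) = ceil(1092/1480) = ceil(0.7378) = 1
Number of fragments = 1 + 1 = 2
Fragment sizes (data): 1 * 1480 B + 1092 B (last, 1092 <= 1480 OK)
Total bytes sent = payload + n_frags * header = 2572 + 2*20 = 2572 + 40 = 2612 B

2, 2612


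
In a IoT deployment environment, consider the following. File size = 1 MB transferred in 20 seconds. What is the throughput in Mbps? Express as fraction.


Given: file = 1 MB, time = 20 s
File in Mb = 1 * 8 = 8 Mb
Throughput = 8 / 20 Mbps
Throughput = 2/5 Mbps

2/5


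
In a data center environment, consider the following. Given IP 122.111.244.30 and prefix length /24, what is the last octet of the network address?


Given: IP = 122.111.244.30, prefix = /24
Subnet mask = 255.255.255.0
Last octet of IP: 30
Last octet of mask: 0
Network last octet = 30 AND 0 = 0

0


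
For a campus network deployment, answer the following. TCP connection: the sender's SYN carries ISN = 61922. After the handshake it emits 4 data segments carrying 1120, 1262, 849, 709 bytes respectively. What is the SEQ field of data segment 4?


The SYN occupies sequence number ISN = 61922, so the first data byte is ISN + 1 = 61923.
SEQ of data segment i = (ISN + 1) + sum of payload sizes of segments 1..i-1.
Segment 1: SEQ = 61923, payload = 1120 bytes
Segment 2: SEQ = 63043, payload = 1262 bytes
Segment 3: SEQ = 64305, payload = 849 bytes
Segment 4: SEQ = 65154, payload = 709 bytes
SEQ of segment 4 = 61923 + 1120 + 1262 + 849 = 65154

65154


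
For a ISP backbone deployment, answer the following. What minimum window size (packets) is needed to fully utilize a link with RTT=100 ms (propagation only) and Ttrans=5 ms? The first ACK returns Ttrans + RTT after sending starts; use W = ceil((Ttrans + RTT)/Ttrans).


Given: Ttrans = 5 ms, RTT = 100 ms (= 2 * Tprop, Tprop = 50 ms)
Time until first ACK returns = Ttrans + RTT = 5 + 100 = 105 ms
Need W * Ttrans >= Ttrans + RTT  ->  W >= (Ttrans + RTT) / Ttrans
(Ttrans + RTT) / Ttrans = 105 / 5 = 21
W_min = ceil(21) = 21

21


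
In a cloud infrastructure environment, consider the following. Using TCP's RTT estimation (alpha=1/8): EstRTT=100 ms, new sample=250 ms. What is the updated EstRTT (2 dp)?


Given: EstRTT = 100 ms, SampleRTT = 250 ms, alpha = 1/8
New EstRTT = (1 - alpha) * EstRTT + alpha * SampleRTT
(7/8) * 100 = 87.5
(1/8) * 250 = 31.25
New EstRTT = 87.5 + 31.25 = 118.75 ms -> 118.75 ms (2 dp)

118.75


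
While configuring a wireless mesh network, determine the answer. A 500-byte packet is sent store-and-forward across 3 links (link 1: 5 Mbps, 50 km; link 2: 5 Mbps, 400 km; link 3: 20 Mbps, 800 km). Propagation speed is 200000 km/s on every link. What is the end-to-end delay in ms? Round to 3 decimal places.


Packet = 500 bytes = 4000 bits. Store-and-forward: sum (t_trans + t_prop) per link.
Link 1: t_trans = 4000/(5*10^6) s = 0.8000 ms; t_prop = 50/200000 s = 0.2500 ms; subtotal = 1.0500 ms
Link 2: t_trans = 4000/(5*10^6) s = 0.8000 ms; t_prop = 400/200000 s = 2.0000 ms; subtotal = 2.8000 ms
Link 3: t_trans = 4000/(20*10^6) s = 0.2000 ms; t_prop = 800/200000 s = 4.0000 ms; subtotal = 4.2000 ms
End-to-end = 1.0500 + 2.8000 + 4.2000 = 8.0500 ms -> 8.050 ms (3 dp)

8.050


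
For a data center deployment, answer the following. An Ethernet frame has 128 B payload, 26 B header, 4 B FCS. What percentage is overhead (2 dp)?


Given: payload = 128 B, header = 26 B, trailer = 4 B
Overhead bytes = header + trailer = 26 + 4 = 30
Total frame = payload + overhead = 128 + 30 = 158
Overhead % = 30 / 158 * 100 = 18.9873% -> 18.99% (2 dp)

18.99


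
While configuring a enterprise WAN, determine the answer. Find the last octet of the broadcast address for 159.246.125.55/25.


Given: IP = 159.246.125.55, prefix = /25
Host bits = 32 - 25 = 7
Network last octet = 55 AND mask = 0
Host part size = 2^7 - 1 = 127
Broadcast last octet = 0 OR 127 = 127

127


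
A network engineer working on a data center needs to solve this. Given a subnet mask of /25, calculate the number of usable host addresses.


Given: subnet mask /25
Host bits = 32 - 25 = 7
Total addresses = 2^7 = 128
Usable hosts = 128 - 2 (network + broadcast) = 126

126


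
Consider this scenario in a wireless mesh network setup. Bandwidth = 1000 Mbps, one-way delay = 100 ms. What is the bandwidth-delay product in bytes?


Given: bandwidth = 1000 Mbps, delay = 100 ms
BDP in bits = 1000 * 10^6 * 100 / 1000
BDP in bits = 100000000
BDP in bytes = 100000000 / 8 = 12500000

12500000


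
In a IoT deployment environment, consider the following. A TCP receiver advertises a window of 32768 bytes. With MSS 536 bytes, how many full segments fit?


Given: RWND = 32768 bytes, MSS = 536 bytes
Full segments = floor(RWND / MSS)
Full segments = floor(32768 / 536)
Full segments = floor(61.1343) = 61

61


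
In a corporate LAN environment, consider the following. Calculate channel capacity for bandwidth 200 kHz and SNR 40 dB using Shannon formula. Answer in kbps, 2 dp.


Given: B = 200 kHz, SNR = 40 dB
SNR linear = 10^(40/10) = 10000
1 + SNR = 10001
log2(10001) = 13.2878566418
C = 200 * 1000 * 13.2878566418 = 2657571.3284 bps
C = 2657.571328 kbps -> 2657.57 kbps (2 dp)

2657.57


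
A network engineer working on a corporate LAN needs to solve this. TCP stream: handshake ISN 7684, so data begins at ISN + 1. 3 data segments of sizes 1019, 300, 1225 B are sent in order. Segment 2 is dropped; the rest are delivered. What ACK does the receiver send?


SYN uses sequence number 7684; first data byte = ISN + 1 = 7685.
Segment 1: SEQ = 7685, len = 1019 B, covers [7685, 8703]
Segment 2: SEQ = 8704, len = 300 B, covers [8704, 9003] [LOST]
Segment 3: SEQ = 9004, len = 1225 B, covers [9004, 10228]
In-order data received: bytes [7685, 8703] (segments 1..1).
Segment 2 missing -> gap begins at byte 8704; later segments buffered out of order.
Cumulative ACK = next expected in-order byte = 7685 + 1019 = 8704

8704


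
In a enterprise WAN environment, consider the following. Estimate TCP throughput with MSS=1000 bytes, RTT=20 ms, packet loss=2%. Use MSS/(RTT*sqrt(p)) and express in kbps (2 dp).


Given: MSS = 1000 bytes, RTT = 20 ms, loss = 2%
RTT in seconds = 20 / 1000 = 0.02
Loss rate = 2% = 0.02
sqrt(loss) = sqrt(0.02) = 0.141421356237
Throughput (bytes/s) = 1000 / (0.02 * 0.141421356237) = 353553.3906
Throughput (kbps) = 353553.3906 * 8 / 1000 = 2828.427125 -> 2828.43 kbps (2 dp)

2828.43


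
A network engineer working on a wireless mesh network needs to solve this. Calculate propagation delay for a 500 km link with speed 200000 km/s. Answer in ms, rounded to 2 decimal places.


Given: distance = 500 km, speed = 200000 km/s
Delay = distance / speed = 500 / 200000 seconds
Delay in ms = 500 * 1000 / 200000
Delay = 2.5000 ms
Rounded to 2 dp = 2.50 ms

2.50


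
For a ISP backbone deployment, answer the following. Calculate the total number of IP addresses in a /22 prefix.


Given: CIDR prefix /22
Host bits = 32 - 22 = 10
Total addresses = 2^10 = 1024

1024


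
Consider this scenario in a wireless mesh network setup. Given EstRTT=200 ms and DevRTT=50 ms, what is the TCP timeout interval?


Given: EstRTT = 200 ms, DevRTT = 50 ms
Timeout = EstRTT + 4 * DevRTT
4 * DevRTT = 4 * 50 = 200
Timeout = 200 + 200 = 400 ms

400


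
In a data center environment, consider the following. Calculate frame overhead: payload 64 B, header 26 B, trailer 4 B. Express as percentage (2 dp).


Given: payload = 64 B, header = 26 B, trailer = 4 B
Overhead bytes = header + trailer = 26 + 4 = 30
Total frame = payload + overhead = 64 + 30 = 94
Overhead % = 30 / 94 * 100 = 31.9149% -> 31.91% (2 dp)

31.91


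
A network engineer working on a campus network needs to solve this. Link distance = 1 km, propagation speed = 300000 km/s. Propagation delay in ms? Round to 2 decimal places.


Given: distance = 1 km, speed = 300000 km/s
Delay = distance / speed = 1 / 300000 seconds
Delay in ms = 1 * 1000 / 300000
Delay = 0.0033 ms
Rounded to 2 dp = 0.00 ms

0.00


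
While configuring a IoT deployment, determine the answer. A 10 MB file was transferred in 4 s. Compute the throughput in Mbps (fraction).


Given: file = 10 MB, time = 4 s
File in Mb = 10 * 8 = 80 Mb
Throughput = 80 / 4 Mbps
Throughput = 20 Mbps

20


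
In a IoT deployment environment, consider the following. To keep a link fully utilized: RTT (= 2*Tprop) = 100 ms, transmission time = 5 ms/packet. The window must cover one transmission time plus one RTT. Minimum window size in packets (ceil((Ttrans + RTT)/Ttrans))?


Given: Ttrans = 5 ms, RTT = 100 ms (= 2 * Tprop, Tprop = 50 ms)
Time until first ACK returns = Ttrans + RTT = 5 + 100 = 105 ms
Need W * Ttrans >= Ttrans + RTT  ->  W >= (Ttrans + RTT) / Ttrans
(Ttrans + RTT) / Ttrans = 105 / 5 = 21
W_min = ceil(21) = 21

21


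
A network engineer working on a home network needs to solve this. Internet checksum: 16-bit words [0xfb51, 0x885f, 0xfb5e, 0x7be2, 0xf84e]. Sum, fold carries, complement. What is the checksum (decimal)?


Given words: [0xfb51, 0x885f, 0xfb5e, 0x7be2, 0xf84e]
Step 1: Sum all words
Raw sum = 64337 + 34911 + 64350 + 31714 + 63566 = 258878
Step 2: Fold carry: (62270 + 3) = 62273
One's complement = ~62273 & 0xFFFF = 3262

3262


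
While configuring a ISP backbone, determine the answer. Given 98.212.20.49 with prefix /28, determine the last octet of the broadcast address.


Given: IP = 98.212.20.49, prefix = /28
Host bits = 32 - 28 = 4
Network last octet = 49 AND mask = 48
Host part size = 2^4 - 1 = 15
Broadcast last octet = 48 OR 15 = 63

63


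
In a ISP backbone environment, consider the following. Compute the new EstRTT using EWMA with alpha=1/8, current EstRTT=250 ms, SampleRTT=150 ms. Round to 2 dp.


Given: EstRTT = 250 ms, SampleRTT = 150 ms, alpha = 1/8
New EstRTT = (1 - alpha) * EstRTT + alpha * SampleRTT
(7/8) * 250 = 218.75
(1/8) * 150 = 18.75
New EstRTT = 218.75 + 18.75 = 237.5 ms -> 237.50 ms (2 dp)

237.50


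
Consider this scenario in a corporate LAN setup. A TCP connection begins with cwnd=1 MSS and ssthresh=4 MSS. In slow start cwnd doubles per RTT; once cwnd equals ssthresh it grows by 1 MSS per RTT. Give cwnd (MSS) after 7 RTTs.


RTT 0: cwnd = 1 MSS (initial)
RTT 1: cwnd = 2 MSS (slow start, doubled)
RTT 2: cwnd = 4 MSS (slow start, doubled)
RTT 3: cwnd = 5 MSS (congestion avoidance, +1)
RTT 4: cwnd = 6 MSS (congestion avoidance, +1)
RTT 5: cwnd = 7 MSS (congestion avoidance, +1)
RTT 6: cwnd = 8 MSS (congestion avoidance, +1)
RTT 7: cwnd = 9 MSS (congestion avoidance, +1)

9


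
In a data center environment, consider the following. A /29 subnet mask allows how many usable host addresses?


Given: subnet mask /29
Host bits = 32 - 29 = 3
Total addresses = 2^3 = 8
Usable hosts = 8 - 2 (network + broadcast) = 6

6


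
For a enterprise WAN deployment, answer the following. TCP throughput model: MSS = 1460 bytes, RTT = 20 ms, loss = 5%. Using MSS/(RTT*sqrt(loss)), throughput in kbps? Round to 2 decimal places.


Given: MSS = 1460 bytes, RTT = 20 ms, loss = 5%
RTT in seconds = 20 / 1000 = 0.02
Loss rate = 5% = 0.05
sqrt(loss) = sqrt(0.05) = 0.223606797750
Throughput (bytes/s) = 1460 / (0.02 * 0.223606797750) = 326465.9247
Throughput (kbps) = 326465.9247 * 8 / 1000 = 2611.727398 -> 2611.73 kbps (2 dp)

2611.73


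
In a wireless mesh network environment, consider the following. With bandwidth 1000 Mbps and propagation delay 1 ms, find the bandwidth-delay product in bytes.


Given: bandwidth = 1000 Mbps, delay = 1 ms
BDP in bits = 1000 * 10^6 * 1 / 1000
BDP in bits = 1000000
BDP in bytes = 1000000 / 8 = 125000

125000


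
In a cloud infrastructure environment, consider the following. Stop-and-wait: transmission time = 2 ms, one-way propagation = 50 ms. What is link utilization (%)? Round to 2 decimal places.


Given: Ttrans = 2 ms, Tprop = 50 ms
RTT = 2 * Tprop = 2 * 50 = 100 ms
U = Ttrans / (Ttrans + RTT)
U = 2 / (2 + 100)
U = 2 / 102 = 0.019608
U% = 1.96%

1.96


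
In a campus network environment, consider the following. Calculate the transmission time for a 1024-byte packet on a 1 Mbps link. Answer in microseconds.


Given: packet = 1024 bytes, bandwidth = 1 Mbps
Packet in bits = 1024 * 8 = 8192 bits
Bandwidth = 1 * 10^6 = 1000000 bps
Time = 8192 / 1000000 seconds
Time in us = 8192 * 10^6 / 1000000 = 8192

8192


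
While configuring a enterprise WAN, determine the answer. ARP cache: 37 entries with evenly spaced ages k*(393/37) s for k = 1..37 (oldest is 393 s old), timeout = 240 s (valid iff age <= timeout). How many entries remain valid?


Ages are k * 393/37 s for k = 1..37 (spacing = 10.6216 s).
Entry k is valid iff k * 393/37 <= 240 iff k <= 37 * 240 / 393 = 22.5954
n_valid = floor(22.5954) = 22
(n_stale = 37 - 22 = 15)

22


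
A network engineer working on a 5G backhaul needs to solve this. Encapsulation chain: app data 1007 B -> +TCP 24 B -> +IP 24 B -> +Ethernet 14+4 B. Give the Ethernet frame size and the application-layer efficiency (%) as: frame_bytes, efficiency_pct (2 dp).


TCP segment = 1007 + 24 = 1031 B
IP packet = 1031 + 24 = 1055 B
Ethernet frame = 1055 + 14 + 4 = 1073 B
Efficiency = app / frame = 1007 / 1073 = 0.938490 = 93.8490% -> 93.85% (2 dp)

1073, 93.85


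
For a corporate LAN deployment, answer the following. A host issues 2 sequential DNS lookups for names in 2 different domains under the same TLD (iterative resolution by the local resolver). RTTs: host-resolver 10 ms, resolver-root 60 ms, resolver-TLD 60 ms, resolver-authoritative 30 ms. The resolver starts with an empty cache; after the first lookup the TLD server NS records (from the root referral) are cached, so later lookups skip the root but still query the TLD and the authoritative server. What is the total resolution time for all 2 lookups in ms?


Lookup 1 (cold cache): local + root + TLD + auth = 10 + 60 + 60 + 30 = 160 ms
Lookups 2..2 (TLD NS cached -> skip root; new domain -> still ask TLD and auth): local + TLD + auth = 10 + 60 + 30 = 100 ms each
Remaining 1 lookups: 1 * 100 = 100 ms
Total = 160 + 100 = 260 ms

260


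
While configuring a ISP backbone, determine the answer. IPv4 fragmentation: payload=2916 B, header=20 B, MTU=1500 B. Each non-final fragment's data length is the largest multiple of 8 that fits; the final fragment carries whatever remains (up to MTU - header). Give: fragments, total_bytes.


Max data per non-final fragment = floor((MTU - header)/8)*8 = floor((1500 - 20)/8)*8 = floor(1480/8)*8 = 1480 B
Final fragment needs no 8-byte alignment: it can carry up to MTU - header = 1480 B
Non-final fragments needed = ceil((payload - 1480) / 1480) = ceil(1436/1480) = ceil(0.9703) = 1
Number of fragments = 1 + 1 = 2
Fragment sizes (data): 1 * 1480 B + 1436 B (last, 1436 <= 1480 OK)
Total bytes sent = payload + n_frags * header = 2916 + 2*20 = 2916 + 40 = 2956 B

2, 2956


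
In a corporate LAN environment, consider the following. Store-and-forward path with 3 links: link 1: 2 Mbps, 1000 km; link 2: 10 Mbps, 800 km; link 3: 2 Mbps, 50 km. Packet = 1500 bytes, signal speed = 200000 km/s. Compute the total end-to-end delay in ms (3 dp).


Packet = 1500 bytes = 12000 bits. Store-and-forward: sum (t_trans + t_prop) per link.
Link 1: t_trans = 12000/(2*10^6) s = 6.0000 ms; t_prop = 1000/200000 s = 5.0000 ms; subtotal = 11.0000 ms
Link 2: t_trans = 12000/(10*10^6) s = 1.2000 ms; t_prop = 800/200000 s = 4.0000 ms; subtotal = 5.2000 ms
Link 3: t_trans = 12000/(2*10^6) s = 6.0000 ms; t_prop = 50/200000 s = 0.2500 ms; subtotal = 6.2500 ms
End-to-end = 11.0000 + 5.2000 + 6.2500 = 22.4500 ms -> 22.450 ms (3 dp)

22.450


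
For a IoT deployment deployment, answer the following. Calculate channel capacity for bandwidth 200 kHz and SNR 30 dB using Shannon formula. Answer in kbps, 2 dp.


Given: B = 200 kHz, SNR = 30 dB
SNR linear = 10^(30/10) = 1000
1 + SNR = 1001
log2(1001) = 9.9672262588
C = 200 * 1000 * 9.9672262588 = 1993445.2518 bps
C = 1993.445252 kbps -> 1993.45 kbps (2 dp)

1993.45


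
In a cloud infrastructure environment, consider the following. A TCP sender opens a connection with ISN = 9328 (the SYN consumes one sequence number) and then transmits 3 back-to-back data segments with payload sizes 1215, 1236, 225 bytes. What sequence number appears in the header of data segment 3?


The SYN occupies sequence number ISN = 9328, so the first data byte is ISN + 1 = 9329.
SEQ of data segment i = (ISN + 1) + sum of payload sizes of segments 1..i-1.
Segment 1: SEQ = 9329, payload = 1215 bytes
Segment 2: SEQ = 10544, payload = 1236 bytes
Segment 3: SEQ = 11780, payload = 225 bytes
SEQ of segment 3 = 9329 + 1215 + 1236 = 11780

11780


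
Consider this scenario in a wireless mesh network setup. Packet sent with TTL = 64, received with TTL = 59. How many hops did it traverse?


Given: initial TTL = 64, received TTL = 59
Hops = initial TTL - received TTL
Hops = 64 - 59 = 5

5


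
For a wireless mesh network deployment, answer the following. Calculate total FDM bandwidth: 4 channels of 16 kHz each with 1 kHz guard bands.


Given: 4 channels, 16 kHz each, guard = 1 kHz
Channel bandwidth = 4 * 16 = 64 kHz
Guard bands = 3 gaps * 1 kHz = 3 kHz
Total = 64 + 3 = 67 kHz

67


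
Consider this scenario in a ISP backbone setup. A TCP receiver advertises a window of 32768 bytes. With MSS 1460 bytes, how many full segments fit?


Given: RWND = 32768 bytes, MSS = 1460 bytes
Full segments = floor(RWND / MSS)
Full segments = floor(32768 / 1460)
Full segments = floor(22.4438) = 22

22


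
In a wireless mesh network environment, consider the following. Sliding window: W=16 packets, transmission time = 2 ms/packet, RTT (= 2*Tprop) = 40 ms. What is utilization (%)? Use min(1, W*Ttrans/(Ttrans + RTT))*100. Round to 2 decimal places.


Given: W = 16, Ttrans = 2 ms, RTT = 40 ms (= 2 * Tprop, Tprop = 20 ms)
Cycle time = Ttrans + RTT = 2 + 40 = 42 ms (first packet sent until its ACK returns)
W * Ttrans = 16 * 2 = 32 ms of sending per cycle
W * Ttrans / (Ttrans + RTT) = 32 / 42 = 0.761905
U = min(1, 0.761905) = 0.761905
U% = 76.19%

76.19


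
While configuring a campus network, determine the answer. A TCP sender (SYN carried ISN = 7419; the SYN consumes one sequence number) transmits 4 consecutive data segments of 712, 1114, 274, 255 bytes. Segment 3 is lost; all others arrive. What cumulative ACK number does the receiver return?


SYN uses sequence number 7419; first data byte = ISN + 1 = 7420.
Segment 1: SEQ = 7420, len = 712 B, covers [7420, 8131]
Segment 2: SEQ = 8132, len = 1114 B, covers [8132, 9245]
Segment 3: SEQ = 9246, len = 274 B, covers [9246, 9519] [LOST]
Segment 4: SEQ = 9520, len = 255 B, covers [9520, 9774]
In-order data received: bytes [7420, 9245] (segments 1..2).
Segment 3 missing -> gap begins at byte 9246; later segments buffered out of order.
Cumulative ACK = next expected in-order byte = 7420 + 712 + 1114 = 9246

9246


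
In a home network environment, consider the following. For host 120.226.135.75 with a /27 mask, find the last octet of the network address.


Given: IP = 120.226.135.75, prefix = /27
Subnet mask = 255.255.255.224
Last octet of IP: 75
Last octet of mask: 224
Network last octet = 75 AND 224 = 64

64


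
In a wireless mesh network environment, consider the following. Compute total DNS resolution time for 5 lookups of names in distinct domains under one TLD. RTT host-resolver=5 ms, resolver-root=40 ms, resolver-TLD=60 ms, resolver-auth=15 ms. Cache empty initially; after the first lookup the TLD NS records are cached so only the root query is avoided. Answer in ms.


Lookup 1 (cold cache): local + root + TLD + auth = 5 + 40 + 60 + 15 = 120 ms
Lookups 2..5 (TLD NS cached -> skip root; new domain -> still ask TLD and auth): local + TLD + auth = 5 + 60 + 15 = 80 ms each
Remaining 4 lookups: 4 * 80 = 320 ms
Total = 120 + 320 = 440 ms

440


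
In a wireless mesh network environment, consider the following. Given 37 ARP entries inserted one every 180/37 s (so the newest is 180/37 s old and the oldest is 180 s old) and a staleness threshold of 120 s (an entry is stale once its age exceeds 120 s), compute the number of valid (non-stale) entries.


Ages are k * 180/37 s for k = 1..37 (spacing = 4.8649 s).
Entry k is valid iff k * 180/37 <= 120 iff k <= 37 * 120 / 180 = 24.6667
n_valid = floor(24.6667) = 24
(n_stale = 37 - 24 = 13)

24


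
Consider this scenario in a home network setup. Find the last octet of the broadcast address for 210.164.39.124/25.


Given: IP = 210.164.39.124, prefix = /25
Host bits = 32 - 25 = 7
Network last octet = 124 AND mask = 0
Host part size = 2^7 - 1 = 127
Broadcast last octet = 0 OR 127 = 127

127


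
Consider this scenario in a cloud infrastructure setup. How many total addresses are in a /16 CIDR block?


Given: CIDR prefix /16
Host bits = 32 - 16 = 16
Total addresses = 2^16 = 65536

65536


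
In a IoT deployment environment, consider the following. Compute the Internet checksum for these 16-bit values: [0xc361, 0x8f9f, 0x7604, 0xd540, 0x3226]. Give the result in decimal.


Given words: [0xc361, 0x8f9f, 0x7604, 0xd540, 0x3226]
Step 1: Sum all words
Raw sum = 50017 + 36767 + 30212 + 54592 + 12838 = 184426
Step 2: Fold carry: (53354 + 2) = 53356
One's complement = ~53356 & 0xFFFF = 12179

12179


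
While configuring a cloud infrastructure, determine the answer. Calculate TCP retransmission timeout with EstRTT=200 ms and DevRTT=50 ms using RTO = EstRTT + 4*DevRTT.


Given: EstRTT = 200 ms, DevRTT = 50 ms
Timeout = EstRTT + 4 * DevRTT
4 * DevRTT = 4 * 50 = 200
Timeout = 200 + 200 = 400 ms

400


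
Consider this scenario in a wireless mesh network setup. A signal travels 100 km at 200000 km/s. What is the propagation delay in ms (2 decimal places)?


Given: distance = 100 km, speed = 200000 km/s
Delay = distance / speed = 100 / 200000 seconds
Delay in ms = 100 * 1000 / 200000
Delay = 0.5000 ms
Rounded to 2 dp = 0.50 ms

0.50


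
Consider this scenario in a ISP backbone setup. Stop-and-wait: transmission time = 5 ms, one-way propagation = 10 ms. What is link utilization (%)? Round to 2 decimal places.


Given: Ttrans = 5 ms, Tprop = 10 ms
RTT = 2 * Tprop = 2 * 10 = 20 ms
U = Ttrans / (Ttrans + RTT)
U = 5 / (5 + 20)
U = 5 / 25 = 0.2
U% = 20.00%

20.00
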